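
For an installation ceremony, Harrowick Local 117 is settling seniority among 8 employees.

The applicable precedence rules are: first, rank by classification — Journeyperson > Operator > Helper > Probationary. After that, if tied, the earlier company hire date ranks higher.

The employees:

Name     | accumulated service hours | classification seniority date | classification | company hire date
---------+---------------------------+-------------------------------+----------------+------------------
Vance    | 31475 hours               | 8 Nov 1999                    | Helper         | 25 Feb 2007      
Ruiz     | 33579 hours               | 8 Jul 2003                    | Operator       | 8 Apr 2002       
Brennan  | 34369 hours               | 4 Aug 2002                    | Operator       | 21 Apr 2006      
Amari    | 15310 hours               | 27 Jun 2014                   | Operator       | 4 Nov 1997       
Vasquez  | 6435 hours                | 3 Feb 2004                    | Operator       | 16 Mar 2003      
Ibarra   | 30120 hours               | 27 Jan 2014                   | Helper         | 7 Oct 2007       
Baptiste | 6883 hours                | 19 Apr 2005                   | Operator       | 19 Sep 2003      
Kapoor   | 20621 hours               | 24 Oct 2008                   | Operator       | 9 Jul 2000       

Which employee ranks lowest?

Ibarra

By classification: Amari, Kapoor, Ruiz, Vasquez, Baptiste and Brennan (Operator); then Vance and Ibarra (Helper).
Among Amari, Kapoor, Ruiz, Vasquez, Baptiste and Brennan, by company hire date (earlier first): Amari (4 Nov 1997) before Kapoor (9 Jul 2000) before Ruiz (8 Apr 2002) before Vasquez (16 Mar 2003) before Baptiste (19 Sep 2003) before Brennan (21 Apr 2006).
Among Vance and Ibarra, by company hire date (earlier first): Vance (25 Feb 2007) before Ibarra (7 Oct 2007).
Order: Amari, Kapoor, Ruiz, Vasquez, Baptiste, Brennan, Vance, Ibarra.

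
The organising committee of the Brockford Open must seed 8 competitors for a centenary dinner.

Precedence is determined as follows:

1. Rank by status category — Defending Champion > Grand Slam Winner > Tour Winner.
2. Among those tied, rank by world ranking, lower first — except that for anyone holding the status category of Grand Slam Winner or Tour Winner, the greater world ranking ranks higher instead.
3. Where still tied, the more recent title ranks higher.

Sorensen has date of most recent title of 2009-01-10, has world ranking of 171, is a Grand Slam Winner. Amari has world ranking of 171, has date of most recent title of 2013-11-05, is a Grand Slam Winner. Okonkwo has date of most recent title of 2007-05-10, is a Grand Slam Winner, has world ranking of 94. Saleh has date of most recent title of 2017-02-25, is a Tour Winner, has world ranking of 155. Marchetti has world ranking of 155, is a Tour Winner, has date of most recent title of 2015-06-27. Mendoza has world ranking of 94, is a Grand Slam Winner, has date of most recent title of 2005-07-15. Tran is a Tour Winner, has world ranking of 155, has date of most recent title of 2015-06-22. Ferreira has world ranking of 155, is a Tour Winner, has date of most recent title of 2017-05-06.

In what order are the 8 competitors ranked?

By status category: Amari, Sorensen, Okonkwo and Mendoza (Grand Slam Winner); then Ferreira, Saleh, Marchetti and Tran (Tour Winner).
Among Amari, Sorensen, Okonkwo and Mendoza, by world ranking (higher first) (reversed rule for this group): Amari and Sorensen (171) before Okonkwo and Mendoza (94).
Among Amari and Sorensen, by date of most recent title (later first): Amari (2013-11-05) before Sorensen (2009-01-10).
Among Okonkwo and Mendoza, by date of most recent title (later first): Okonkwo (2007-05-10) before Mendoza (2005-07-15).
Ferreira, Saleh, Marchetti and Tran all have world ranking 155, so the next rule applies.
Among Ferreira, Saleh, Marchetti and Tran, by date of most recent title (later first): Ferreira (2017-05-06) before Saleh (2017-02-25) before Marchetti (2015-06-27) before Tran (2015-06-22).
Full order: Amari, Sorensen, Okonkwo, Mendoza, Ferreira, Saleh, Marchetti, Tran.

Amari, Sorensen, Okonkwo, Mendoza, Ferreira, Saleh, Marchetti, Tran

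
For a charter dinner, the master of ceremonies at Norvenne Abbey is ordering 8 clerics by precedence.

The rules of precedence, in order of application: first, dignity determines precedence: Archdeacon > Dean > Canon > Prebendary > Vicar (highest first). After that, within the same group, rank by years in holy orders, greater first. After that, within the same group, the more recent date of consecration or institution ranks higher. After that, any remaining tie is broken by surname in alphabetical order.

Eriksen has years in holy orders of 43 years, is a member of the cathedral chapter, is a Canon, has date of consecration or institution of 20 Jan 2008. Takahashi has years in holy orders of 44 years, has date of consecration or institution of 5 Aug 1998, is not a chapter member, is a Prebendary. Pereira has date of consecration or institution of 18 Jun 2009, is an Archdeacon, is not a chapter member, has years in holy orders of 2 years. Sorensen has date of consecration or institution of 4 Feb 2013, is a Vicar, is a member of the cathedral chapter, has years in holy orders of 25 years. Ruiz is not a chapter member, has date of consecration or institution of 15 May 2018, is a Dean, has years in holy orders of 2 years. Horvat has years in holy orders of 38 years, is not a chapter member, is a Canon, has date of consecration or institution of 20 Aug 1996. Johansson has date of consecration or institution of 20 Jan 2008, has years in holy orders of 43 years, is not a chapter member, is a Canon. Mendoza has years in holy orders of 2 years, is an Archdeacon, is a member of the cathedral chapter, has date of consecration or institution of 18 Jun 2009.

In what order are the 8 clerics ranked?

Mendoza, Pereira, Ruiz, Eriksen, Johansson, Horvat, Takahashi, Sorensen

By dignity: Mendoza and Pereira (Archdeacon); then Ruiz (Dean); then Eriksen, Johansson and Horvat (Canon); then Takahashi (Prebendary); then Sorensen (Vicar).
Mendoza and Pereira both have years in holy orders 2 years, so the next rule applies.
Mendoza and Pereira both have date of consecration or institution 18 Jun 2009, so the next rule applies.
Among Mendoza and Pereira, alphabetically by surname: Mendoza before Pereira.
Among Eriksen, Johansson and Horvat, by years in holy orders (higher first): Eriksen and Johansson (43 years) before Horvat (38 years).
Eriksen and Johansson both have date of consecration or institution 20 Jan 2008, so the next rule applies.
Among Eriksen and Johansson, alphabetically by surname: Eriksen before Johansson.
Full order: Mendoza, Pereira, Ruiz, Eriksen, Johansson, Horvat, Takahashi, Sorensen.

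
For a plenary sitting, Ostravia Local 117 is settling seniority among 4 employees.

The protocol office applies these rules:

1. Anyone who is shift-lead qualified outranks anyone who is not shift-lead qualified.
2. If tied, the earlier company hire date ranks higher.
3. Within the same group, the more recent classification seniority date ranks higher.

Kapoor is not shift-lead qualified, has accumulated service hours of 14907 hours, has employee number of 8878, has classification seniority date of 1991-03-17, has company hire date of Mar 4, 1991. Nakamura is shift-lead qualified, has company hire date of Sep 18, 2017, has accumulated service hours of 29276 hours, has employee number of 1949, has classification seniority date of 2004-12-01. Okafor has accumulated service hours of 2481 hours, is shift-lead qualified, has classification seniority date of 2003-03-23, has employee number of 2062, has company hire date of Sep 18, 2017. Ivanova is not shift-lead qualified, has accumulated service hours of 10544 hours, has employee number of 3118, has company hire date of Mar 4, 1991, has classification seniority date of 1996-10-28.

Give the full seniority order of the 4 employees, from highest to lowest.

By the first rule: Nakamura and Okafor (both shift-lead qualified); then Ivanova and Kapoor (both not shift-lead qualified).
Nakamura and Okafor both have company hire date Sep 18, 2017, so the next rule applies.
Among Nakamura and Okafor, by classification seniority date (later first): Nakamura (2004-12-01) before Okafor (2003-03-23).
Ivanova and Kapoor both have company hire date Mar 4, 1991, so the next rule applies.
Among Ivanova and Kapoor, by classification seniority date (later first): Ivanova (1996-10-28) before Kapoor (1991-03-17).
Full order: Nakamura, Okafor, Ivanova, Kapoor.

Nakamura, Okafor, Ivanova, Kapoor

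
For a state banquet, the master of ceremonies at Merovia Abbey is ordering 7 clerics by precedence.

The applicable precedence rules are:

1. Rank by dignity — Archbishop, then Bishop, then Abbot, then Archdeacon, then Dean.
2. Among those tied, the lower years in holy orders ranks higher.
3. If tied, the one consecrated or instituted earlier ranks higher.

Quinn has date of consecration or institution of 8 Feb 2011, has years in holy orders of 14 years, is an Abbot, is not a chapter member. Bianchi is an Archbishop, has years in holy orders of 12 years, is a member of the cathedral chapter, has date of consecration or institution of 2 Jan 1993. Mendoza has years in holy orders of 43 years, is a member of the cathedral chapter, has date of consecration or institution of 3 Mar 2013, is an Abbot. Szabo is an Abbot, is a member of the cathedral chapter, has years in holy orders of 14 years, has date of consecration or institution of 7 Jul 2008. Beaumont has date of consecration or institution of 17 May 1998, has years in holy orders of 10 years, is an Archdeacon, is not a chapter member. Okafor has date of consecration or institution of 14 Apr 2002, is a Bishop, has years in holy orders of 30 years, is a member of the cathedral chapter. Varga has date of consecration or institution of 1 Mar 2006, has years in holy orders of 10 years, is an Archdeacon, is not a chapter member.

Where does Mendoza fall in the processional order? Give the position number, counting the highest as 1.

5

By dignity: Bianchi (Archbishop); then Okafor (Bishop); then Szabo, Quinn and Mendoza (Abbot); then Beaumont and Varga (Archdeacon).
Among Szabo, Quinn and Mendoza, by years in holy orders (lower first): Szabo and Quinn (14 years) before Mendoza (43 years).
Among Szabo and Quinn, by date of consecration or institution (earlier first): Szabo (7 Jul 2008) before Quinn (8 Feb 2011).
Beaumont and Varga both have years in holy orders 10 years, so the next rule applies.
Among Beaumont and Varga, by date of consecration or institution (earlier first): Beaumont (17 May 1998) before Varga (1 Mar 2006).
Order: Bianchi, Okafor, Szabo, Quinn, Mendoza, Beaumont, Varga. So position 5.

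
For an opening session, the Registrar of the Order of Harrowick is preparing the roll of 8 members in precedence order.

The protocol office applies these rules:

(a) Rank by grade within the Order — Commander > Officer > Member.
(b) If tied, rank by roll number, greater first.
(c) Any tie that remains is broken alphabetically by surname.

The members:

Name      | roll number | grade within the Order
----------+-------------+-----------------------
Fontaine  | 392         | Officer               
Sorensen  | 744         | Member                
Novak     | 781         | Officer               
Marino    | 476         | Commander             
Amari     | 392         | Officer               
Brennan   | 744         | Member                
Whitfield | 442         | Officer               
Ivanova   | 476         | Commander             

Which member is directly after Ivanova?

By grade within the Order: Ivanova and Marino (Commander); then Novak, Whitfield, Amari and Fontaine (Officer); then Brennan and Sorensen (Member).
Ivanova and Marino both have roll number 476, so the next rule applies.
Among Ivanova and Marino, alphabetically by surname: Ivanova before Marino.
Among Novak, Whitfield, Amari and Fontaine, by roll number (higher first): Novak (781) before Whitfield (442) before Amari and Fontaine (392).
Among Amari and Fontaine, alphabetically by surname: Amari before Fontaine.
Brennan and Sorensen both have roll number 744, so the next rule applies.
Among Brennan and Sorensen, alphabetically by surname: Brennan before Sorensen.
Order: Ivanova, Marino, Novak, Whitfield, Amari, Fontaine, Brennan, Sorensen.

Marino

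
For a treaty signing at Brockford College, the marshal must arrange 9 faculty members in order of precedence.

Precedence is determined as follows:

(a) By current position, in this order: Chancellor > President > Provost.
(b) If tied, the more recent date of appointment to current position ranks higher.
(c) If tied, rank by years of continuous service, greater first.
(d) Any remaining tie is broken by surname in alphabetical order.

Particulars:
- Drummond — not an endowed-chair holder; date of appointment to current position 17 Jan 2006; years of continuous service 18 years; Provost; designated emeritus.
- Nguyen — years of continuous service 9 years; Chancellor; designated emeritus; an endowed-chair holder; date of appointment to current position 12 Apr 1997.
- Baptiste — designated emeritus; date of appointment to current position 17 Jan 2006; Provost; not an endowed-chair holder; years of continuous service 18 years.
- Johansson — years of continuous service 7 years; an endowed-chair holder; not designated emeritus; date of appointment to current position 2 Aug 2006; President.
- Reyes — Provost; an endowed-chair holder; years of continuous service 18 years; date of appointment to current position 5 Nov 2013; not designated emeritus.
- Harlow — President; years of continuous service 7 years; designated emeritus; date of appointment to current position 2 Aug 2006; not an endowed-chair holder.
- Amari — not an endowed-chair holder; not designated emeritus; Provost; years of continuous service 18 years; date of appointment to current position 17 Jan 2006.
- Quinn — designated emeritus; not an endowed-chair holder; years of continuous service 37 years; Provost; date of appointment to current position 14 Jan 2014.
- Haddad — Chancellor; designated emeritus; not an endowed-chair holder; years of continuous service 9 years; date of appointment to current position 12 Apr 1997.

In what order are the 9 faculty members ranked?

Haddad, Nguyen, Harlow, Johansson, Quinn, Reyes, Amari, Baptiste, Drummond

By current position: Haddad and Nguyen (Chancellor); then Harlow and Johansson (President); then Quinn, Reyes, Amari, Baptiste and Drummond (Provost).
Haddad and Nguyen both have date of appointment to current position 12 Apr 1997, so the next rule applies.
Haddad and Nguyen both have years of continuous service 9 years, so the next rule applies.
Among Haddad and Nguyen, alphabetically by surname: Haddad before Nguyen.
Harlow and Johansson both have date of appointment to current position 2 Aug 2006, so the next rule applies.
Harlow and Johansson both have years of continuous service 7 years, so the next rule applies.
Among Harlow and Johansson, alphabetically by surname: Harlow before Johansson.
Among Quinn, Reyes, Amari, Baptiste and Drummond, by date of appointment to current position (later first): Quinn (14 Jan 2014) before Reyes (5 Nov 2013) before Amari, Baptiste and Drummond (17 Jan 2006).
Amari, Baptiste and Drummond all have years of continuous service 18 years, so the next rule applies.
Among Amari, Baptiste and Drummond, alphabetically by surname: Amari before Baptiste before Drummond.
Full order: Haddad, Nguyen, Harlow, Johansson, Quinn, Reyes, Amari, Baptiste, Drummond.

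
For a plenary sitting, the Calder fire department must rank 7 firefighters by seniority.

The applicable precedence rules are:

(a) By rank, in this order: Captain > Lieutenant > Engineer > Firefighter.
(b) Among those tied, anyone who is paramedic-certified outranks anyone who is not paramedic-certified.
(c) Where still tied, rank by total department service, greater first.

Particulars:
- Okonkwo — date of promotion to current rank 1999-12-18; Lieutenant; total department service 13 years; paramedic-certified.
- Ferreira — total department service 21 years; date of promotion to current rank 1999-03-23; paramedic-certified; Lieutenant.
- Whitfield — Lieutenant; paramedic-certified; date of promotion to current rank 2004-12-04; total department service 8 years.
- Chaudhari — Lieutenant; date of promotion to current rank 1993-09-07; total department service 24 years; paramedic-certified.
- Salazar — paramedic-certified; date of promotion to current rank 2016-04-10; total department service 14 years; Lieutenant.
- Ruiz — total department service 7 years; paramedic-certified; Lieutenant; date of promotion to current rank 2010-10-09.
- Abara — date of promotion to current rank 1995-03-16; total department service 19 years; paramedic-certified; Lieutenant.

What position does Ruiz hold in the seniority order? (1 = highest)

By rank: Chaudhari, Ferreira, Abara, Salazar, Okonkwo, Whitfield and Ruiz (Lieutenant).
Chaudhari, Ferreira, Abara, Salazar, Okonkwo, Whitfield and Ruiz are each paramedic-certified, so the next rule applies.
Among Chaudhari, Ferreira, Abara, Salazar, Okonkwo, Whitfield and Ruiz, by total department service (higher first): Chaudhari (24 years) before Ferreira (21 years) before Abara (19 years) before Salazar (14 years) before Okonkwo (13 years) before Whitfield (8 years) before Ruiz (7 years).
Order: Chaudhari, Ferreira, Abara, Salazar, Okonkwo, Whitfield, Ruiz. So position 7.

7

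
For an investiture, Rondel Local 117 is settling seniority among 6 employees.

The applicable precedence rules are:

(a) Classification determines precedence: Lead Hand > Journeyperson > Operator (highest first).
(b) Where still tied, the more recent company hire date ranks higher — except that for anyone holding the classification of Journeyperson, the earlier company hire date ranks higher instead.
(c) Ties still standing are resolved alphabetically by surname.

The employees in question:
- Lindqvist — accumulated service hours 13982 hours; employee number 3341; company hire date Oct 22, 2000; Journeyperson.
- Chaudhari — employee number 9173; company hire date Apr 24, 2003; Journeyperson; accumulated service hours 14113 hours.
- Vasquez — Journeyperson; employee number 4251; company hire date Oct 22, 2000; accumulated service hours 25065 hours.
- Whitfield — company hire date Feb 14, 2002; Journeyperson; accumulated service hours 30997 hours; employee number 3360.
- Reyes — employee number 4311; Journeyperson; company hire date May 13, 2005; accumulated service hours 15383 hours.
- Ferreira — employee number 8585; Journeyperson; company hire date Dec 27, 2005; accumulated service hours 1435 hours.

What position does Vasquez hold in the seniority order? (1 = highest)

2

By classification: Lindqvist, Vasquez, Whitfield, Chaudhari, Reyes and Ferreira (Journeyperson).
Among Lindqvist, Vasquez, Whitfield, Chaudhari, Reyes and Ferreira, by company hire date (earlier first) (reversed rule for this group): Lindqvist and Vasquez (Oct 22, 2000) before Whitfield (Feb 14, 2002) before Chaudhari (Apr 24, 2003) before Reyes (May 13, 2005) before Ferreira (Dec 27, 2005).
Among Lindqvist and Vasquez, alphabetically by surname: Lindqvist before Vasquez.
Order: Lindqvist, Vasquez, Whitfield, Chaudhari, Reyes, Ferreira. So position 2.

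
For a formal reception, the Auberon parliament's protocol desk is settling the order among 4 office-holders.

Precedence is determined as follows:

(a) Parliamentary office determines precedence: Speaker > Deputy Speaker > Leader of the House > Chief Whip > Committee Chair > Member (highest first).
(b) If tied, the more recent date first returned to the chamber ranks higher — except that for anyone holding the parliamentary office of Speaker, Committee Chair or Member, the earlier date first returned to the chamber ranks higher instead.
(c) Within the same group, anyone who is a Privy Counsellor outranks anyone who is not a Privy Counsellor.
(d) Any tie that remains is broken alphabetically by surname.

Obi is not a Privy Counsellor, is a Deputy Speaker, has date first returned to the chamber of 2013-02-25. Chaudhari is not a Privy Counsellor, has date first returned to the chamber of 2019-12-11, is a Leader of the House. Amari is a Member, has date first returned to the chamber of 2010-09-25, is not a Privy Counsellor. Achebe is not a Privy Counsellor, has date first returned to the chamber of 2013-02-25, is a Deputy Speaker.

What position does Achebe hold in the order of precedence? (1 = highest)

By parliamentary office: Achebe and Obi (Deputy Speaker); then Chaudhari (Leader of the House); then Amari (Member).
Achebe and Obi both have date first returned to the chamber 2013-02-25, so the next rule applies.
Achebe and Obi are each not a Privy Counsellor, so the next rule applies.
Among Achebe and Obi, alphabetically by surname: Achebe before Obi.
Order: Achebe, Obi, Chaudhari, Amari. So position 1.

1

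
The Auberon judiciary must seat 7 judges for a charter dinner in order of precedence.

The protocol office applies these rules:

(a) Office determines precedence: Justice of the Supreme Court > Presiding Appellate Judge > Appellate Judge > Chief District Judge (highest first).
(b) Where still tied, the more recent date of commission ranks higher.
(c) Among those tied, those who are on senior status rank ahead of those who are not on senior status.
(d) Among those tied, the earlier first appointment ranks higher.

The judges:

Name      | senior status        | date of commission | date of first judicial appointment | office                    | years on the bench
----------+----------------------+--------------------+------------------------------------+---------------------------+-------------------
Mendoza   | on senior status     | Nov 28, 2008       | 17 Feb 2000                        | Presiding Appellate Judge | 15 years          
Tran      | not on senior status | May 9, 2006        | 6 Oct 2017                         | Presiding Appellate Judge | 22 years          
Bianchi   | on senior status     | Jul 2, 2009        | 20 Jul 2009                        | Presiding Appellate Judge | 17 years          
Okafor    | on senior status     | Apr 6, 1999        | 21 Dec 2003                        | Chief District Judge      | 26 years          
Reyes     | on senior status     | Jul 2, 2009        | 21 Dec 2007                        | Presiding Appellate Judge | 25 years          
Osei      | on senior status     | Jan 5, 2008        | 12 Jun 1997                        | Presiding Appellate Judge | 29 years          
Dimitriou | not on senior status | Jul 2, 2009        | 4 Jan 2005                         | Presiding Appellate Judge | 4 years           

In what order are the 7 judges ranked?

By office: Reyes, Bianchi, Dimitriou, Mendoza, Osei and Tran (Presiding Appellate Judge); then Okafor (Chief District Judge).
Among Reyes, Bianchi, Dimitriou, Mendoza, Osei and Tran, by date of commission (later first): Reyes, Bianchi and Dimitriou (Jul 2, 2009) before Mendoza (Nov 28, 2008) before Osei (Jan 5, 2008) before Tran (May 9, 2006).
Among Reyes, Bianchi and Dimitriou, on senior status before not on senior status: Reyes and Bianchi (on senior status) before Dimitriou (not on senior status).
Among Reyes and Bianchi, by date of first judicial appointment (earlier first): Reyes (21 Dec 2007) before Bianchi (20 Jul 2009).
Full order: Reyes, Bianchi, Dimitriou, Mendoza, Osei, Tran, Okafor.

Reyes, Bianchi, Dimitriou, Mendoza, Osei, Tran, Okafor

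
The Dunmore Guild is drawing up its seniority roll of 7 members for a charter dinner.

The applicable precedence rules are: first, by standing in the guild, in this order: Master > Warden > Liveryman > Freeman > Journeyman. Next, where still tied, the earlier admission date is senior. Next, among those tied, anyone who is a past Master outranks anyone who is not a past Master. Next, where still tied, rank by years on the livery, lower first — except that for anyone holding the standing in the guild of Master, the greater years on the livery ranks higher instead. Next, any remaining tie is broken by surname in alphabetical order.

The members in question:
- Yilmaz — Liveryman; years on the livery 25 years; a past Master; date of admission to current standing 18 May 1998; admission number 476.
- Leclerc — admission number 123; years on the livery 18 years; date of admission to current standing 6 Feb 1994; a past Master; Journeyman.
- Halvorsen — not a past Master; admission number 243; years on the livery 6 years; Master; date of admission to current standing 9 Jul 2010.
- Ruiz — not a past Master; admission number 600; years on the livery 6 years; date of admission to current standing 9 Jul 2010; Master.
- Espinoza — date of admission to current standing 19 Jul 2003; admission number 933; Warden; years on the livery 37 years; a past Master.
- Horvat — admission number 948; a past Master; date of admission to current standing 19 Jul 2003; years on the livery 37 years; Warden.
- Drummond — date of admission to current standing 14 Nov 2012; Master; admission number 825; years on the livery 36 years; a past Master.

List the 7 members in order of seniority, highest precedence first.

Halvorsen, Ruiz, Drummond, Espinoza, Horvat, Yilmaz, Leclerc

By standing in the guild: Halvorsen, Ruiz and Drummond (Master); then Espinoza and Horvat (Warden); then Yilmaz (Liveryman); then Leclerc (Journeyman).
Among Halvorsen, Ruiz and Drummond, by date of admission to current standing (earlier first): Halvorsen and Ruiz (9 Jul 2010) before Drummond (14 Nov 2012).
Halvorsen and Ruiz are each not a past Master, so the next rule applies.
Halvorsen and Ruiz both have years on the livery 6 years, so the next rule applies.
Among Halvorsen and Ruiz, alphabetically by surname: Halvorsen before Ruiz.
Espinoza and Horvat both have date of admission to current standing 19 Jul 2003, so the next rule applies.
Espinoza and Horvat are each a past Master, so the next rule applies.
Espinoza and Horvat both have years on the livery 37 years, so the next rule applies.
Among Espinoza and Horvat, alphabetically by surname: Espinoza before Horvat.
Full order: Halvorsen, Ruiz, Drummond, Espinoza, Horvat, Yilmaz, Leclerc.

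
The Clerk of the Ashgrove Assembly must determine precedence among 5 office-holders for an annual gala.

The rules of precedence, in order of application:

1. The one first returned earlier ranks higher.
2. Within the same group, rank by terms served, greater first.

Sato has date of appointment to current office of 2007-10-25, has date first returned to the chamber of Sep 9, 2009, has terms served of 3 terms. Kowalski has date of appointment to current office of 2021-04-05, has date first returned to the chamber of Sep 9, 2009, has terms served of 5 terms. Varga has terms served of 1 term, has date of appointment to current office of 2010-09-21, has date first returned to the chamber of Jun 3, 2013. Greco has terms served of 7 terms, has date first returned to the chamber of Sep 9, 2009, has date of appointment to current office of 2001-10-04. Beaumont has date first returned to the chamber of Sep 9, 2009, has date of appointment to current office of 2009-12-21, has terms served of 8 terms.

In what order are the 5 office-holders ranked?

Beaumont, Greco, Kowalski, Sato, Varga

By date first returned to the chamber (earlier first): Beaumont, Greco, Kowalski and Sato (each Sep 9, 2009); then Varga (Jun 3, 2013).
Among Beaumont, Greco, Kowalski and Sato, by terms served (higher first): Beaumont (8 terms) before Greco (7 terms) before Kowalski (5 terms) before Sato (3 terms).
Full order: Beaumont, Greco, Kowalski, Sato, Varga.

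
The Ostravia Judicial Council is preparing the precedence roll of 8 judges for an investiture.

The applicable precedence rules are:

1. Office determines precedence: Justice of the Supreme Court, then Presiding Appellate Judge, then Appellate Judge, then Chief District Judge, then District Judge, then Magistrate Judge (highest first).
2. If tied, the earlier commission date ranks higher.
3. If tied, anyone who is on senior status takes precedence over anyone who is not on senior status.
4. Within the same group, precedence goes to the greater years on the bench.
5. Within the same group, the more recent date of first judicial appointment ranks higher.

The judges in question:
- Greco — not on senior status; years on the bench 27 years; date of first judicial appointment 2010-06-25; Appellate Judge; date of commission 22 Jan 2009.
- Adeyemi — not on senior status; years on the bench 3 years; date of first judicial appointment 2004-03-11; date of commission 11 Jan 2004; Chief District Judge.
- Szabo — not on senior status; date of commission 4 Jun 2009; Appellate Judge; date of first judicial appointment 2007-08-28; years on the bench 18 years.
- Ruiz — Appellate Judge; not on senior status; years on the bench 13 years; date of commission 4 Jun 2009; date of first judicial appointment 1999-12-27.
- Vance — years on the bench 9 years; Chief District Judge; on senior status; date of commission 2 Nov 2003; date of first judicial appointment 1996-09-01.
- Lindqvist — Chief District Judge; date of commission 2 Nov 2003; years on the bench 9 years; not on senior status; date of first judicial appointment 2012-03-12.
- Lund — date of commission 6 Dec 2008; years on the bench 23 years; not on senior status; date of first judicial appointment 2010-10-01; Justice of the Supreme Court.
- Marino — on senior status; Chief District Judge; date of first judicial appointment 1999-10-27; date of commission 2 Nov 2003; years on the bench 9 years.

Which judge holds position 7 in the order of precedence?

Lindqvist

By office: Lund (Justice of the Supreme Court); then Greco, Szabo and Ruiz (Appellate Judge); then Marino, Vance, Lindqvist and Adeyemi (Chief District Judge).
Among Greco, Szabo and Ruiz, by date of commission (earlier first): Greco (22 Jan 2009) before Szabo and Ruiz (4 Jun 2009).
Szabo and Ruiz are each not on senior status, so the next rule applies.
Among Szabo and Ruiz, by years on the bench (higher first): Szabo (18 years) before Ruiz (13 years).
Among Marino, Vance, Lindqvist and Adeyemi, by date of commission (earlier first): Marino, Vance and Lindqvist (2 Nov 2003) before Adeyemi (11 Jan 2004).
Among Marino, Vance and Lindqvist, on senior status before not on senior status: Marino and Vance (on senior status) before Lindqvist (not on senior status).
Marino and Vance both have years on the bench 9 years, so the next rule applies.
Among Marino and Vance, by date of first judicial appointment (later first): Marino (1999-10-27) before Vance (1996-09-01).
Order: Lund, Greco, Szabo, Ruiz, Marino, Vance, Lindqvist, Adeyemi.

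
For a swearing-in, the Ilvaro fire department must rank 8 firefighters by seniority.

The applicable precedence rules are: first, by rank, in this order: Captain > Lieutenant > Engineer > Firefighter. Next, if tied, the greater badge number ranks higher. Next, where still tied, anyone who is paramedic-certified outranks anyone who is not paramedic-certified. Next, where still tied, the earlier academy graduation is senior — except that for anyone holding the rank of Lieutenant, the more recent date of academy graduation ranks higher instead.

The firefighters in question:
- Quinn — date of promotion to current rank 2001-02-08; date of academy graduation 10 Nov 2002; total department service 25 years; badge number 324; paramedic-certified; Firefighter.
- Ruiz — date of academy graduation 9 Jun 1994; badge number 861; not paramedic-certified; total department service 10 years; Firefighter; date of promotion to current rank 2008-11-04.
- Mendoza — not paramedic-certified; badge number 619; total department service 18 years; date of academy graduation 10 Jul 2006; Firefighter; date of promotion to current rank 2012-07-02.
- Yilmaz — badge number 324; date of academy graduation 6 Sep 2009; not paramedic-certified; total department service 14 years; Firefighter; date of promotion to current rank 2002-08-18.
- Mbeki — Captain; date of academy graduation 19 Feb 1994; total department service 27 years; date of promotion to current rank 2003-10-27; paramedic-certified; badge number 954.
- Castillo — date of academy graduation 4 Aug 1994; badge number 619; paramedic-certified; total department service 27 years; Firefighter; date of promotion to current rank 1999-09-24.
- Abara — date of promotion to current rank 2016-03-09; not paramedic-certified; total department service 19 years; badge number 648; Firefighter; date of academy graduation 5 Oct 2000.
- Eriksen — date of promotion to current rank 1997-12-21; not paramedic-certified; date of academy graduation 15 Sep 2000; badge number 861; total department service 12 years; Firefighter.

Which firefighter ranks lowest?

Yilmaz

By rank: Mbeki (Captain); then Ruiz, Eriksen, Abara, Castillo, Mendoza, Quinn and Yilmaz (Firefighter).
Among Ruiz, Eriksen, Abara, Castillo, Mendoza, Quinn and Yilmaz, by badge number (higher first): Ruiz and Eriksen (861) before Abara (648) before Castillo and Mendoza (619) before Quinn and Yilmaz (324).
Ruiz and Eriksen are each not paramedic-certified, so the next rule applies.
Among Ruiz and Eriksen, by date of academy graduation (earlier first): Ruiz (9 Jun 1994) before Eriksen (15 Sep 2000).
Among Castillo and Mendoza, paramedic-certified before not paramedic-certified: Castillo (paramedic-certified) before Mendoza (not paramedic-certified).
Among Quinn and Yilmaz, paramedic-certified before not paramedic-certified: Quinn (paramedic-certified) before Yilmaz (not paramedic-certified).
Order: Mbeki, Ruiz, Eriksen, Abara, Castillo, Mendoza, Quinn, Yilmaz.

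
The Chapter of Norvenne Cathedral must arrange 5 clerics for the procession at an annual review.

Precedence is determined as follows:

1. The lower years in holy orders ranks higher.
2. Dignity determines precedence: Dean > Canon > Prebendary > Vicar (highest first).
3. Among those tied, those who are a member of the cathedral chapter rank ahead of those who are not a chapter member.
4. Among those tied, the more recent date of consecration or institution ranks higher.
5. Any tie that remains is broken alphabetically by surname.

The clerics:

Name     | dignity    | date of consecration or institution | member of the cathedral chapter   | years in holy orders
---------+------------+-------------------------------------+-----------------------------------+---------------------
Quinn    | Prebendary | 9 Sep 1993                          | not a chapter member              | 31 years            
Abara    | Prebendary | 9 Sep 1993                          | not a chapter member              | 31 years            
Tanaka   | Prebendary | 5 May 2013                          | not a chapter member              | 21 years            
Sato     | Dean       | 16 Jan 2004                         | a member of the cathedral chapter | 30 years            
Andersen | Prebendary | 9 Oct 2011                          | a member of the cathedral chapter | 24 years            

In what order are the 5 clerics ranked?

Tanaka, Andersen, Sato, Abara, Quinn

By years in holy orders (lower first): Tanaka (21 years); then Andersen (24 years); then Sato (30 years); then Abara and Quinn (both 31 years).
Abara and Quinn are each Prebendary, so the next rule applies.
Abara and Quinn are each not a chapter member, so the next rule applies.
Abara and Quinn both have date of consecration or institution 9 Sep 1993, so the next rule applies.
Among Abara and Quinn, alphabetically by surname: Abara before Quinn.
Full order: Tanaka, Andersen, Sato, Abara, Quinn.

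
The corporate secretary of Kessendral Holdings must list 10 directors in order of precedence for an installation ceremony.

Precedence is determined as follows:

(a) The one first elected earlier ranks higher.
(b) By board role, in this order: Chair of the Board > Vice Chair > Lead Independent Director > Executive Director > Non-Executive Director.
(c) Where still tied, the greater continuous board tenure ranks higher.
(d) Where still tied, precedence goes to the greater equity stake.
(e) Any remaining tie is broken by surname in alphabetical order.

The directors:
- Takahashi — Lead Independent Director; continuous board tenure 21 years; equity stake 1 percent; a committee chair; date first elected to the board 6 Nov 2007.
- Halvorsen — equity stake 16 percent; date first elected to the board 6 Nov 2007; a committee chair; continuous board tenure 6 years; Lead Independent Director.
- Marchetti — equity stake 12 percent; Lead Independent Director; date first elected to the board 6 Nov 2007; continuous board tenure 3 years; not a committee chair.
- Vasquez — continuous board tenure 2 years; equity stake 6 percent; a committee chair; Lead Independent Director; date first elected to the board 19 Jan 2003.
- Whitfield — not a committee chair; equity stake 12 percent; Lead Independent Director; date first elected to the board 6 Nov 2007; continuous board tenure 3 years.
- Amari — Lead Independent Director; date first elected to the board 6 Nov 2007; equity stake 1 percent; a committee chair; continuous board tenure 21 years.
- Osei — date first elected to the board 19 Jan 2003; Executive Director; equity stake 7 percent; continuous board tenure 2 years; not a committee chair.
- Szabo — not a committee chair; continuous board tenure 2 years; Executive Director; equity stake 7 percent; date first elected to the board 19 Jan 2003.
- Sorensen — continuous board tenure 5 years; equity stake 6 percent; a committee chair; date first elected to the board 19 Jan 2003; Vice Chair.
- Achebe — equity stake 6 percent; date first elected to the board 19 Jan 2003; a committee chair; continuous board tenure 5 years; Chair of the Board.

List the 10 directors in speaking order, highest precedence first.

Achebe, Sorensen, Vasquez, Osei, Szabo, Amari, Takahashi, Halvorsen, Marchetti, Whitfield

By date first elected to the board (earlier first): Achebe, Sorensen, Vasquez, Osei and Szabo (each 19 Jan 2003); then Amari, Takahashi, Halvorsen, Marchetti and Whitfield (each 6 Nov 2007).
Among Achebe, Sorensen, Vasquez, Osei and Szabo, by board role: Achebe (Chair of the Board) before Sorensen (Vice Chair) before Vasquez (Lead Independent Director) before Osei and Szabo (Executive Director).
Osei and Szabo both have continuous board tenure 2 years, so the next rule applies.
Osei and Szabo both have equity stake 7 percent, so the next rule applies.
Among Osei and Szabo, alphabetically by surname: Osei before Szabo.
Amari, Takahashi, Halvorsen, Marchetti and Whitfield are each Lead Independent Director, so the next rule applies.
Among Amari, Takahashi, Halvorsen, Marchetti and Whitfield, by continuous board tenure (higher first): Amari and Takahashi (21 years) before Halvorsen (6 years) before Marchetti and Whitfield (3 years).
Amari and Takahashi both have equity stake 1 percent, so the next rule applies.
Among Amari and Takahashi, alphabetically by surname: Amari before Takahashi.
Marchetti and Whitfield both have equity stake 12 percent, so the next rule applies.
Among Marchetti and Whitfield, alphabetically by surname: Marchetti before Whitfield.
Full order: Achebe, Sorensen, Vasquez, Osei, Szabo, Amari, Takahashi, Halvorsen, Marchetti, Whitfield.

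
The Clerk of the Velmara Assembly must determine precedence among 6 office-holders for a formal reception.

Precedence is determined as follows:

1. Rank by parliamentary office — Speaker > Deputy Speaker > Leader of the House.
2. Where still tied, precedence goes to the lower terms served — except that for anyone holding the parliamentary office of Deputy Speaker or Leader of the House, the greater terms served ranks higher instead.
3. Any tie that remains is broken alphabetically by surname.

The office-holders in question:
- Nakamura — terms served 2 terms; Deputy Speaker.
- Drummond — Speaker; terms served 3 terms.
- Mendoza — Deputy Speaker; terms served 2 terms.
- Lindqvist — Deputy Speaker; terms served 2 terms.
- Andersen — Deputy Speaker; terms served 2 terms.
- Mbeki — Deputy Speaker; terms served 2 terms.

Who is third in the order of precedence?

By parliamentary office: Drummond (Speaker); then Andersen, Lindqvist, Mbeki, Mendoza and Nakamura (Deputy Speaker).
Andersen, Lindqvist, Mbeki, Mendoza and Nakamura all have terms served 2 terms, so the next rule applies.
Among Andersen, Lindqvist, Mbeki, Mendoza and Nakamura, alphabetically by surname: Andersen before Lindqvist before Mbeki before Mendoza before Nakamura.
Order: Drummond, Andersen, Lindqvist, Mbeki, Mendoza, Nakamura.

Lindqvist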